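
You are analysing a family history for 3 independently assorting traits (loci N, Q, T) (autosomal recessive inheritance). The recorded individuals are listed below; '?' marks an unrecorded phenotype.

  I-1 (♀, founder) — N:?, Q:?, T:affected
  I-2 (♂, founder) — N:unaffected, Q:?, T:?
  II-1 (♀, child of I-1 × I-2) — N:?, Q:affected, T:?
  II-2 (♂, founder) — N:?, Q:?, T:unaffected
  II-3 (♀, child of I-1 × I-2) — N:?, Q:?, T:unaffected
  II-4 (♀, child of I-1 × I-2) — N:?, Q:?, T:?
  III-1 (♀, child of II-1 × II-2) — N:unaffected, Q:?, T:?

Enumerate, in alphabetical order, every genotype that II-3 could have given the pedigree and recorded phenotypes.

II-3 ∈ {NN QQ Tt, NN Qq Tt, NN qq Tt, Nn QQ Tt, Nn Qq Tt, Nn qq Tt, nn QQ Tt, nn Qq Tt, nn qq Tt}

N/I-1 ? ·: NN|Nn|nn
N/I-2 un ·: NN|Nn
N/II-1 ? I-1×I-2: NN|Nn|nn
N/II-2 ? ·: NN|Nn|nn
N/II-3 ? I-1×I-2: NN|Nn|nn
N/II-4 ? I-1×I-2: NN|Nn|nn
N/III-1 un II-1×II-2: NN|Nn
⇒ N over [I-1,I-2,II-1,II-2,II-3,II-4,III-1]: 208 consistent
Q/I-1 ? ·: Qq|qq
Q/I-2 ? ·: Qq|qq
Q/II-1 aff I-1×I-2: qq
Q/II-2 ? ·: QQ|Qq|qq
Q/II-3 ? I-1×I-2: QQ|Qq|qq
Q/II-4 ? I-1×I-2: QQ|Qq|qq
Q/III-1 ? II-1×II-2: Qq|qq
⇒ Q over [I-1,I-2,II-1,II-2,II-3,II-4,III-1]: 72 consistent
T/I-1 aff ·: tt
T/I-2 ? ·: TT|Tt
T/II-1 ? I-1×I-2: Tt|tt
T/II-2 un ·: TT|Tt
T/II-3 un I-1×I-2: Tt
T/II-4 ? I-1×I-2: Tt|tt
T/III-1 ? II-1×II-2: TT|Tt|tt
⇒ T over [I-1,I-2,II-1,II-2,II-3,II-4,III-1]: 21 consistent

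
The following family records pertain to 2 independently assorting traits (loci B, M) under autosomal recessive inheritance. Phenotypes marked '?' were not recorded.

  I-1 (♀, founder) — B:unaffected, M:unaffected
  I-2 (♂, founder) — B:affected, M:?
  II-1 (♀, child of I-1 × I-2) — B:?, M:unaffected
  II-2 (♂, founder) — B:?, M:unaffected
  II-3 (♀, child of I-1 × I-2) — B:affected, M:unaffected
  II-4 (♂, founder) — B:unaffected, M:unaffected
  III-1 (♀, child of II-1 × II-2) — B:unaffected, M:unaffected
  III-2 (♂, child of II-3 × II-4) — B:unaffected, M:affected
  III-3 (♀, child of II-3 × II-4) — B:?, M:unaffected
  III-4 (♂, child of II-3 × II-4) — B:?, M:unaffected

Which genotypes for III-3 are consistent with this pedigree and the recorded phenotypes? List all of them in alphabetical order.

B/I-1 un ·: Bb
B/I-2 aff ·: bb
B/II-1 ? I-1×I-2: Bb|bb
B/II-2 ? ·: BB|Bb|bb
B/II-3 aff I-1×I-2: bb
B/II-4 un ·: BB|Bb
B/III-1 un II-1×II-2: BB|Bb
B/III-2 un II-3×II-4: Bb
B/III-3 ? II-3×II-4: Bb|bb
B/III-4 ? II-3×II-4: Bb|bb
⇒ B over [I-1,I-2,II-1,II-2,II-3,II-4,III-1,III-2,III-3,III-4]: 35 consistent
M/I-1 un ·: MM|Mm
M/I-2 ? ·: MM|Mm|mm
M/II-1 un I-1×I-2: MM|Mm
M/II-2 un ·: MM|Mm
M/II-3 un I-1×I-2: Mm
M/II-4 un ·: Mm
M/III-1 un II-1×II-2: MM|Mm
M/III-2 aff II-3×II-4: mm
M/III-3 un II-3×II-4: MM|Mm
M/III-4 un II-3×II-4: MM|Mm
⇒ M over [I-1,I-2,II-1,II-2,II-3,II-4,III-1,III-2,III-3,III-4]: 116 consistent

III-3 ∈ {Bb MM, Bb Mm, bb MM, bb Mm}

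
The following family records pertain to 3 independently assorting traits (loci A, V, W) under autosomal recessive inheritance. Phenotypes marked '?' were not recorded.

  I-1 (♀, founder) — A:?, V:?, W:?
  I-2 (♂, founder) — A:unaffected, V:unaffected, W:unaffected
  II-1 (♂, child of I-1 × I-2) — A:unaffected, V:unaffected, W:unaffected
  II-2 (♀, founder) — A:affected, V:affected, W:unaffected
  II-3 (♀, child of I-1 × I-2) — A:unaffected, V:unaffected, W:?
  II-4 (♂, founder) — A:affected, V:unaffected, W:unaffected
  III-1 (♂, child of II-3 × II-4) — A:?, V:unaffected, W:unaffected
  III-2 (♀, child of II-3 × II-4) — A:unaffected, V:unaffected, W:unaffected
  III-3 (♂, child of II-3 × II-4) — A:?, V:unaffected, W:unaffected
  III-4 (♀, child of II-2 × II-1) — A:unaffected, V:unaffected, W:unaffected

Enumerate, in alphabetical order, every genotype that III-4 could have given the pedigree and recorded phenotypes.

A/I-1 ? ·: AA|Aa|aa
A/I-2 un ·: AA|Aa
A/II-1 un I-1×I-2: AA|Aa
A/II-2 aff ·: aa
A/II-3 un I-1×I-2: AA|Aa
A/II-4 aff ·: aa
A/III-1 ? II-3×II-4: Aa|aa
A/III-2 un II-3×II-4: Aa
A/III-3 ? II-3×II-4: Aa|aa
A/III-4 un II-2×II-1: Aa
⇒ A over [I-1,I-2,II-1,II-2,II-3,II-4,III-1,III-2,III-3,III-4]: 39 consistent
V/I-1 ? ·: VV|Vv|vv
V/I-2 un ·: VV|Vv
V/II-1 un I-1×I-2: VV|Vv
V/II-2 aff ·: vv
V/II-3 un I-1×I-2: VV|Vv
V/II-4 un ·: VV|Vv
V/III-1 un II-3×II-4: VV|Vv
V/III-2 un II-3×II-4: VV|Vv
V/III-3 un II-3×II-4: VV|Vv
V/III-4 un II-2×II-1: Vv
⇒ V over [I-1,I-2,II-1,II-2,II-3,II-4,III-1,III-2,III-3,III-4]: 191 consistent
W/I-1 ? ·: WW|Ww|ww
W/I-2 un ·: WW|Ww
W/II-1 un I-1×I-2: WW|Ww
W/II-2 un ·: WW|Ww
W/II-3 ? I-1×I-2: WW|Ww|ww
W/II-4 un ·: WW|Ww
W/III-1 un II-3×II-4: WW|Ww
W/III-2 un II-3×II-4: WW|Ww
W/III-3 un II-3×II-4: WW|Ww
W/III-4 un II-2×II-1: WW|Ww
⇒ W over [I-1,I-2,II-1,II-2,II-3,II-4,III-1,III-2,III-3,III-4]: 702 consistent

III-4 ∈ {Aa Vv WW, Aa Vv Ww}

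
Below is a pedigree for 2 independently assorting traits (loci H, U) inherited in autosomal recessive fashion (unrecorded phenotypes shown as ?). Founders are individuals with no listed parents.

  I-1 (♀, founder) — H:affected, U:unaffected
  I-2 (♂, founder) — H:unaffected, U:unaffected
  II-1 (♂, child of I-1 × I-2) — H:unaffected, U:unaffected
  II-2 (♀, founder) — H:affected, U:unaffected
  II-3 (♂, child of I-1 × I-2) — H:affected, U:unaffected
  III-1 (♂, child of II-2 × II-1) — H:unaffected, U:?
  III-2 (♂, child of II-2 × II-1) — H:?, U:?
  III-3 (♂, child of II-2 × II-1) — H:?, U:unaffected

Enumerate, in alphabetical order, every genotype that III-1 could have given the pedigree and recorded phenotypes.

H/I-1 aff ·: hh
H/I-2 un ·: Hh
H/II-1 un I-1×I-2: Hh
H/II-2 aff ·: hh
H/II-3 aff I-1×I-2: hh
H/III-1 un II-2×II-1: Hh
H/III-2 ? II-2×II-1: Hh|hh
H/III-3 ? II-2×II-1: Hh|hh
⇒ H over [I-1,I-2,II-1,II-2,II-3,III-1,III-2,III-3]: 4 consistent
U/I-1 un ·: UU|Uu
U/I-2 un ·: UU|Uu
U/II-1 un I-1×I-2: UU|Uu
U/II-2 un ·: UU|Uu
U/II-3 un I-1×I-2: UU|Uu
U/III-1 ? II-2×II-1: UU|Uu|uu
U/III-2 ? II-2×II-1: UU|Uu|uu
U/III-3 un II-2×II-1: UU|Uu
⇒ U over [I-1,I-2,II-1,II-2,II-3,III-1,III-2,III-3]: 219 consistent

III-1 ∈ {Hh UU, Hh Uu, Hh uu}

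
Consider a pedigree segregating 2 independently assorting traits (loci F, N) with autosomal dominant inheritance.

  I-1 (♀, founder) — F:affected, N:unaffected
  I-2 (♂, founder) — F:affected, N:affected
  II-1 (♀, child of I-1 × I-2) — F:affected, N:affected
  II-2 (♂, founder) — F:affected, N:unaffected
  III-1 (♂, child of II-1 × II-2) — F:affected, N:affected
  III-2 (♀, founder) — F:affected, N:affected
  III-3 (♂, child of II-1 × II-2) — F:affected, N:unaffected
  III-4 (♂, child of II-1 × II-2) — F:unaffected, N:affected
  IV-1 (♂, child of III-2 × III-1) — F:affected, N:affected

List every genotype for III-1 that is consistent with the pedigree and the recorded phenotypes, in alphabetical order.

III-1 ∈ {FF Nn, Ff Nn}

F/I-1 aff ·: Ff|FF
F/I-2 aff ·: Ff|FF
F/II-1 aff I-1×I-2: Ff
F/II-2 aff ·: Ff
F/III-1 aff II-1×II-2: Ff|FF
F/III-2 aff ·: Ff|FF
F/III-3 aff II-1×II-2: Ff|FF
F/III-4 un II-1×II-2: ff
F/IV-1 aff III-2×III-1: Ff|FF
⇒ F over [I-1,I-2,II-1,II-2,III-1,III-2,III-3,III-4,IV-1]: 42 consistent
N/I-1 un ·: nn
N/I-2 aff ·: Nn|NN
N/II-1 aff I-1×I-2: Nn
N/II-2 un ·: nn
N/III-1 aff II-1×II-2: Nn
N/III-2 aff ·: Nn|NN
N/III-3 un II-1×II-2: nn
N/III-4 aff II-1×II-2: Nn
N/IV-1 aff III-2×III-1: Nn|NN
⇒ N over [I-1,I-2,II-1,II-2,III-1,III-2,III-3,III-4,IV-1]: 8 consistent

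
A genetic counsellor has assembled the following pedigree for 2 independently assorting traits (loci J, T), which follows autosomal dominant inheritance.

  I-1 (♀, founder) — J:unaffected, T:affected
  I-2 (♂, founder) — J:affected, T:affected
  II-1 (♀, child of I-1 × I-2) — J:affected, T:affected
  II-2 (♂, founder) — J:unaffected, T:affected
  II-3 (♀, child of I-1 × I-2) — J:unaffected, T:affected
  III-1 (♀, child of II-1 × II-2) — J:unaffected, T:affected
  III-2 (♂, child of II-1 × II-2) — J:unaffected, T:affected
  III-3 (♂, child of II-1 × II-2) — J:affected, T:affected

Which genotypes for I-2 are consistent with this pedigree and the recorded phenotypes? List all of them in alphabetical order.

J/I-1 un ·: jj
J/I-2 aff ·: Jj
J/II-1 aff I-1×I-2: Jj
J/II-2 un ·: jj
J/II-3 un I-1×I-2: jj
J/III-1 un II-1×II-2: jj
J/III-2 un II-1×II-2: jj
J/III-3 aff II-1×II-2: Jj
⇒ J over [I-1,I-2,II-1,II-2,II-3,III-1,III-2,III-3]: 1 consistent
T/I-1 aff ·: Tt|TT
T/I-2 aff ·: Tt|TT
T/II-1 aff I-1×I-2: Tt|TT
T/II-2 aff ·: Tt|TT
T/II-3 aff I-1×I-2: Tt|TT
T/III-1 aff II-1×II-2: Tt|TT
T/III-2 aff II-1×II-2: Tt|TT
T/III-3 aff II-1×II-2: Tt|TT
⇒ T over [I-1,I-2,II-1,II-2,II-3,III-1,III-2,III-3]: 159 consistent

I-2 ∈ {Jj TT, Jj Tt}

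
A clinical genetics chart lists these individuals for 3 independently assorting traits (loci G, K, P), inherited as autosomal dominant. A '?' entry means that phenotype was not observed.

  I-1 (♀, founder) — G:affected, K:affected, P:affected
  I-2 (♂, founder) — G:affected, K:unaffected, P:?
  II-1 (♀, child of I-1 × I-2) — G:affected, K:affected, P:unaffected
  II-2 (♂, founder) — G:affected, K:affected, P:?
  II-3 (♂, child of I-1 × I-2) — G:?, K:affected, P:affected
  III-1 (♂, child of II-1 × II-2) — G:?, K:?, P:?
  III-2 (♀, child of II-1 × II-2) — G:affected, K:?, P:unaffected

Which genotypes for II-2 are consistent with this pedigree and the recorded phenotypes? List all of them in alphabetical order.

II-2 ∈ {GG KK Pp, GG KK pp, GG Kk Pp, GG Kk pp, Gg KK Pp, Gg KK pp, Gg Kk Pp, Gg Kk pp}

G/I-1 aff ·: Gg|GG
G/I-2 aff ·: Gg|GG
G/II-1 aff I-1×I-2: Gg|GG
G/II-2 aff ·: Gg|GG
G/II-3 ? I-1×I-2: gg|Gg|GG
G/III-1 ? II-1×II-2: gg|Gg|GG
G/III-2 aff II-1×II-2: Gg|GG
⇒ G over [I-1,I-2,II-1,II-2,II-3,III-1,III-2]: 110 consistent
K/I-1 aff ·: Kk|KK
K/I-2 un ·: kk
K/II-1 aff I-1×I-2: Kk
K/II-2 aff ·: Kk|KK
K/II-3 aff I-1×I-2: Kk
K/III-1 ? II-1×II-2: kk|Kk|KK
K/III-2 ? II-1×II-2: kk|Kk|KK
⇒ K over [I-1,I-2,II-1,II-2,II-3,III-1,III-2]: 26 consistent
P/I-1 aff ·: Pp
P/I-2 ? ·: pp|Pp
P/II-1 un I-1×I-2: pp
P/II-2 ? ·: pp|Pp
P/II-3 aff I-1×I-2: Pp|PP
P/III-1 ? II-1×II-2: pp|Pp
P/III-2 un II-1×II-2: pp
⇒ P over [I-1,I-2,II-1,II-2,II-3,III-1,III-2]: 9 consistent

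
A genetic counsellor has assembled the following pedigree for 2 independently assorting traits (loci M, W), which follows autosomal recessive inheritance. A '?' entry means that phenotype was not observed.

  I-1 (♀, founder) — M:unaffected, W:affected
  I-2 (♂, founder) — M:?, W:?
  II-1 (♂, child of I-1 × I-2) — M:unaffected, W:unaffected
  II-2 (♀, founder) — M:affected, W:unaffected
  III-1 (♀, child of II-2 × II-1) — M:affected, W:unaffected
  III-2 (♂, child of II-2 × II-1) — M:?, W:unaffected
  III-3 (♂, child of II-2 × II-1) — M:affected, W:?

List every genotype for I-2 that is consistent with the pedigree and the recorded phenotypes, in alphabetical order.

I-2 ∈ {MM WW, MM Ww, Mm WW, Mm Ww, mm WW, mm Ww}

M/I-1 un ·: MM|Mm
M/I-2 ? ·: MM|Mm|mm
M/II-1 un I-1×I-2: Mm
M/II-2 aff ·: mm
M/III-1 aff II-2×II-1: mm
M/III-2 ? II-2×II-1: Mm|mm
M/III-3 aff II-2×II-1: mm
⇒ M over [I-1,I-2,II-1,II-2,III-1,III-2,III-3]: 10 consistent
W/I-1 aff ·: ww
W/I-2 ? ·: WW|Ww
W/II-1 un I-1×I-2: Ww
W/II-2 un ·: WW|Ww
W/III-1 un II-2×II-1: WW|Ww
W/III-2 un II-2×II-1: WW|Ww
W/III-3 ? II-2×II-1: WW|Ww|ww
⇒ W over [I-1,I-2,II-1,II-2,III-1,III-2,III-3]: 40 consistent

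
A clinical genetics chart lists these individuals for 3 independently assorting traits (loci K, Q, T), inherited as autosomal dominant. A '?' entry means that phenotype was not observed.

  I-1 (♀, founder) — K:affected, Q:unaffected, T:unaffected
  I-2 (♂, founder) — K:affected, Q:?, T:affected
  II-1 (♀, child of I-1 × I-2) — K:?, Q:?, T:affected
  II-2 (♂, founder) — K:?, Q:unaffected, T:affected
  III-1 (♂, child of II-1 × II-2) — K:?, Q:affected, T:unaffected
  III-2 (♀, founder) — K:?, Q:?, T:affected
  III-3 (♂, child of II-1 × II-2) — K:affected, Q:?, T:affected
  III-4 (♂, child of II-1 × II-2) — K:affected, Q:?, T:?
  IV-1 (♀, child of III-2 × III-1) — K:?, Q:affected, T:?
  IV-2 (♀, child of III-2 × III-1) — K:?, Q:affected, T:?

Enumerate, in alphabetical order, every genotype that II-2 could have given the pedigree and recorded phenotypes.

K/I-1 aff ·: Kk|KK
K/I-2 aff ·: Kk|KK
K/II-1 ? I-1×I-2: kk|Kk|KK
K/II-2 ? ·: kk|Kk|KK
K/III-1 ? II-1×II-2: kk|Kk|KK
K/III-2 ? ·: kk|Kk|KK
K/III-3 aff II-1×II-2: Kk|KK
K/III-4 aff II-1×II-2: Kk|KK
K/IV-1 ? III-2×III-1: kk|Kk|KK
K/IV-2 ? III-2×III-1: kk|Kk|KK
⇒ K over [I-1,I-2,II-1,II-2,III-1,III-2,III-3,III-4,IV-1,IV-2]: 1193 consistent
Q/I-1 un ·: qq
Q/I-2 ? ·: Qq|QQ
Q/II-1 ? I-1×I-2: Qq
Q/II-2 un ·: qq
Q/III-1 aff II-1×II-2: Qq
Q/III-2 ? ·: qq|Qq|QQ
Q/III-3 ? II-1×II-2: qq|Qq
Q/III-4 ? II-1×II-2: qq|Qq
Q/IV-1 aff III-2×III-1: Qq|QQ
Q/IV-2 aff III-2×III-1: Qq|QQ
⇒ Q over [I-1,I-2,II-1,II-2,III-1,III-2,III-3,III-4,IV-1,IV-2]: 72 consistent
T/I-1 un ·: tt
T/I-2 aff ·: Tt|TT
T/II-1 aff I-1×I-2: Tt
T/II-2 aff ·: Tt
T/III-1 un II-1×II-2: tt
T/III-2 aff ·: Tt|TT
T/III-3 aff II-1×II-2: Tt|TT
T/III-4 ? II-1×II-2: tt|Tt|TT
T/IV-1 ? III-2×III-1: tt|Tt
T/IV-2 ? III-2×III-1: tt|Tt
⇒ T over [I-1,I-2,II-1,II-2,III-1,III-2,III-3,III-4,IV-1,IV-2]: 60 consistent

II-2 ∈ {KK qq Tt, Kk qq Tt, kk qq Tt}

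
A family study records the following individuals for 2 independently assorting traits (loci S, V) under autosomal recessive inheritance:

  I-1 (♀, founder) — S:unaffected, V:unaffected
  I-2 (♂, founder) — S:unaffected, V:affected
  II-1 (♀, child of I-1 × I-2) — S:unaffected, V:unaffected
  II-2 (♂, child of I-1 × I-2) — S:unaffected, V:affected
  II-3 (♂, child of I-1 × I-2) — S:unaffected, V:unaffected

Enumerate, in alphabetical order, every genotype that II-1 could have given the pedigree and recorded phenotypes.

S/I-1 un ·: SS|Ss
S/I-2 un ·: SS|Ss
S/II-1 un I-1×I-2: SS|Ss
S/II-2 un I-1×I-2: SS|Ss
S/II-3 un I-1×I-2: SS|Ss
⇒ S over [I-1,I-2,II-1,II-2,II-3]: 25 consistent
V/I-1 un ·: Vv
V/I-2 aff ·: vv
V/II-1 un I-1×I-2: Vv
V/II-2 aff I-1×I-2: vv
V/II-3 un I-1×I-2: Vv
⇒ V over [I-1,I-2,II-1,II-2,II-3]: 1 consistent

II-1 ∈ {SS Vv, Ss Vv}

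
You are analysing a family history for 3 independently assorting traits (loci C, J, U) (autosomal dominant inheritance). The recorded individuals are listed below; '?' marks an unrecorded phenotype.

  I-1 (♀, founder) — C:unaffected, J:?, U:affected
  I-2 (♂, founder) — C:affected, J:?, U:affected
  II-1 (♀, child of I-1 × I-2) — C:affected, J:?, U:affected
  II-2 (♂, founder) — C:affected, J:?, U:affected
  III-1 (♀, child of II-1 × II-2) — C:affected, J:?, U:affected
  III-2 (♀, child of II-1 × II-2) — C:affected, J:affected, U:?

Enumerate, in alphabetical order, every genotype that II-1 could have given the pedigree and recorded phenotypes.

II-1 ∈ {Cc JJ UU, Cc JJ Uu, Cc Jj UU, Cc Jj Uu, Cc jj UU, Cc jj Uu}

C/I-1 un ·: cc
C/I-2 aff ·: Cc|CC
C/II-1 aff I-1×I-2: Cc
C/II-2 aff ·: Cc|CC
C/III-1 aff II-1×II-2: Cc|CC
C/III-2 aff II-1×II-2: Cc|CC
⇒ C over [I-1,I-2,II-1,II-2,III-1,III-2]: 16 consistent
J/I-1 ? ·: jj|Jj|JJ
J/I-2 ? ·: jj|Jj|JJ
J/II-1 ? I-1×I-2: jj|Jj|JJ
J/II-2 ? ·: jj|Jj|JJ
J/III-1 ? II-1×II-2: jj|Jj|JJ
J/III-2 aff II-1×II-2: Jj|JJ
⇒ J over [I-1,I-2,II-1,II-2,III-1,III-2]: 120 consistent
U/I-1 aff ·: Uu|UU
U/I-2 aff ·: Uu|UU
U/II-1 aff I-1×I-2: Uu|UU
U/II-2 aff ·: Uu|UU
U/III-1 aff II-1×II-2: Uu|UU
U/III-2 ? II-1×II-2: uu|Uu|UU
⇒ U over [I-1,I-2,II-1,II-2,III-1,III-2]: 50 consistent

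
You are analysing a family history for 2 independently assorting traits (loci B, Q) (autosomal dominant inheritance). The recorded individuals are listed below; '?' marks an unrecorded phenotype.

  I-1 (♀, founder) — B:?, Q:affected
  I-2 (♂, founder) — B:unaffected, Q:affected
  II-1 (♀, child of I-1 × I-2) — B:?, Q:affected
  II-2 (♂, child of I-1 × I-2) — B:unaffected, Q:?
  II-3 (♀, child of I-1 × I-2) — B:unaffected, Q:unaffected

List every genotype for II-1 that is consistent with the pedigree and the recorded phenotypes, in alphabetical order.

B/I-1 ? ·: bb|Bb
B/I-2 un ·: bb
B/II-1 ? I-1×I-2: bb|Bb
B/II-2 un I-1×I-2: bb
B/II-3 un I-1×I-2: bb
⇒ B over [I-1,I-2,II-1,II-2,II-3]: 3 consistent
Q/I-1 aff ·: Qq
Q/I-2 aff ·: Qq
Q/II-1 aff I-1×I-2: Qq|QQ
Q/II-2 ? I-1×I-2: qq|Qq|QQ
Q/II-3 un I-1×I-2: qq
⇒ Q over [I-1,I-2,II-1,II-2,II-3]: 6 consistent

II-1 ∈ {Bb QQ, Bb Qq, bb QQ, bb Qq}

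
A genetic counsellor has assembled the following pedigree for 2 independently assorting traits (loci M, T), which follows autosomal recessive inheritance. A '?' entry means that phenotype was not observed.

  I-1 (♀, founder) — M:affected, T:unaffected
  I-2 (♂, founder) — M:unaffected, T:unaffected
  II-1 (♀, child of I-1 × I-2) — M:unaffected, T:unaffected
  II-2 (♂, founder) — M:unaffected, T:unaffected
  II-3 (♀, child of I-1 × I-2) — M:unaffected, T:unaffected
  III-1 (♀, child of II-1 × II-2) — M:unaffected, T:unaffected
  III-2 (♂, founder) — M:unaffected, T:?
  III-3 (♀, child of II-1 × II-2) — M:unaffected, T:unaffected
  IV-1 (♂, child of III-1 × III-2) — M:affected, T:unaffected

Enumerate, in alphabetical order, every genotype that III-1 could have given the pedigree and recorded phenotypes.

III-1 ∈ {Mm TT, Mm Tt}

M/I-1 aff ·: mm
M/I-2 un ·: MM|Mm
M/II-1 un I-1×I-2: Mm
M/II-2 un ·: MM|Mm
M/II-3 un I-1×I-2: Mm
M/III-1 un II-1×II-2: Mm
M/III-2 un ·: Mm
M/III-3 un II-1×II-2: MM|Mm
M/IV-1 aff III-1×III-2: mm
⇒ M over [I-1,I-2,II-1,II-2,II-3,III-1,III-2,III-3,IV-1]: 8 consistent
T/I-1 un ·: TT|Tt
T/I-2 un ·: TT|Tt
T/II-1 un I-1×I-2: TT|Tt
T/II-2 un ·: TT|Tt
T/II-3 un I-1×I-2: TT|Tt
T/III-1 un II-1×II-2: TT|Tt
T/III-2 ? ·: TT|Tt|tt
T/III-3 un II-1×II-2: TT|Tt
T/IV-1 un III-1×III-2: TT|Tt
⇒ T over [I-1,I-2,II-1,II-2,II-3,III-1,III-2,III-3,IV-1]: 370 consistent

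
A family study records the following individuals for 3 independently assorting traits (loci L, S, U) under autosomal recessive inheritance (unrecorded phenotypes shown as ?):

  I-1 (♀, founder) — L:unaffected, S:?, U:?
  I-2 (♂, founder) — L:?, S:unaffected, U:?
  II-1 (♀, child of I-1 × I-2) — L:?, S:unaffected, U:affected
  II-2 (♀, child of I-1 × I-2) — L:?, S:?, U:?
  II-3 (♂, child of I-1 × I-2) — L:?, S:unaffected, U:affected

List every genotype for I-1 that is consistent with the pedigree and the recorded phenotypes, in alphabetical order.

L/I-1 un ·: LL|Ll
L/I-2 ? ·: LL|Ll|ll
L/II-1 ? I-1×I-2: LL|Ll|ll
L/II-2 ? I-1×I-2: LL|Ll|ll
L/II-3 ? I-1×I-2: LL|Ll|ll
⇒ L over [I-1,I-2,II-1,II-2,II-3]: 53 consistent
S/I-1 ? ·: SS|Ss|ss
S/I-2 un ·: SS|Ss
S/II-1 un I-1×I-2: SS|Ss
S/II-2 ? I-1×I-2: SS|Ss|ss
S/II-3 un I-1×I-2: SS|Ss
⇒ S over [I-1,I-2,II-1,II-2,II-3]: 32 consistent
U/I-1 ? ·: Uu|uu
U/I-2 ? ·: Uu|uu
U/II-1 aff I-1×I-2: uu
U/II-2 ? I-1×I-2: UU|Uu|uu
U/II-3 aff I-1×I-2: uu
⇒ U over [I-1,I-2,II-1,II-2,II-3]: 8 consistent

I-1 ∈ {LL SS Uu, LL SS uu, LL Ss Uu, LL Ss uu, LL ss Uu, LL ss uu, Ll SS Uu, Ll SS uu, Ll Ss Uu, Ll Ss uu, Ll ss Uu, Ll ss uu}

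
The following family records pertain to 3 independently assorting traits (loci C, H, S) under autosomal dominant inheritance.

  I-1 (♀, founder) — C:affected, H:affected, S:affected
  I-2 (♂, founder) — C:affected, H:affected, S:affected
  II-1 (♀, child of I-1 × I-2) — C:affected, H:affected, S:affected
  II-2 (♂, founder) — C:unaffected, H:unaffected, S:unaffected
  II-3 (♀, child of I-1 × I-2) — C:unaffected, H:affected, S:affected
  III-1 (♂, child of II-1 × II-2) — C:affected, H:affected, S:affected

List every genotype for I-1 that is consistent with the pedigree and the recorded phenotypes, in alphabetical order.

I-1 ∈ {Cc HH SS, Cc HH Ss, Cc Hh SS, Cc Hh Ss}

C/I-1 aff ·: Cc
C/I-2 aff ·: Cc
C/II-1 aff I-1×I-2: Cc|CC
C/II-2 un ·: cc
C/II-3 un I-1×I-2: cc
C/III-1 aff II-1×II-2: Cc
⇒ C over [I-1,I-2,II-1,II-2,II-3,III-1]: 2 consistent
H/I-1 aff ·: Hh|HH
H/I-2 aff ·: Hh|HH
H/II-1 aff I-1×I-2: Hh|HH
H/II-2 un ·: hh
H/II-3 aff I-1×I-2: Hh|HH
H/III-1 aff II-1×II-2: Hh
⇒ H over [I-1,I-2,II-1,II-2,II-3,III-1]: 13 consistent
S/I-1 aff ·: Ss|SS
S/I-2 aff ·: Ss|SS
S/II-1 aff I-1×I-2: Ss|SS
S/II-2 un ·: ss
S/II-3 aff I-1×I-2: Ss|SS
S/III-1 aff II-1×II-2: Ss
⇒ S over [I-1,I-2,II-1,II-2,II-3,III-1]: 13 consistent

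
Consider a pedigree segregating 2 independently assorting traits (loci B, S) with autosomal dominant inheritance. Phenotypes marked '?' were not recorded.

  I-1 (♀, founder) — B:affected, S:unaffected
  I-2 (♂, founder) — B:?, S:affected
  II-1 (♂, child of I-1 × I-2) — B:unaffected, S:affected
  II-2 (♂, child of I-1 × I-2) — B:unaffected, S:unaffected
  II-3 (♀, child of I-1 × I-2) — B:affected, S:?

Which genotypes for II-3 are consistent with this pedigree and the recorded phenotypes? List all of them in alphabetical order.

II-3 ∈ {BB Ss, BB ss, Bb Ss, Bb ss}

B/I-1 aff ·: Bb
B/I-2 ? ·: bb|Bb
B/II-1 un I-1×I-2: bb
B/II-2 un I-1×I-2: bb
B/II-3 aff I-1×I-2: Bb|BB
⇒ B over [I-1,I-2,II-1,II-2,II-3]: 3 consistent
S/I-1 un ·: ss
S/I-2 aff ·: Ss
S/II-1 aff I-1×I-2: Ss
S/II-2 un I-1×I-2: ss
S/II-3 ? I-1×I-2: ss|Ss
⇒ S over [I-1,I-2,II-1,II-2,II-3]: 2 consistent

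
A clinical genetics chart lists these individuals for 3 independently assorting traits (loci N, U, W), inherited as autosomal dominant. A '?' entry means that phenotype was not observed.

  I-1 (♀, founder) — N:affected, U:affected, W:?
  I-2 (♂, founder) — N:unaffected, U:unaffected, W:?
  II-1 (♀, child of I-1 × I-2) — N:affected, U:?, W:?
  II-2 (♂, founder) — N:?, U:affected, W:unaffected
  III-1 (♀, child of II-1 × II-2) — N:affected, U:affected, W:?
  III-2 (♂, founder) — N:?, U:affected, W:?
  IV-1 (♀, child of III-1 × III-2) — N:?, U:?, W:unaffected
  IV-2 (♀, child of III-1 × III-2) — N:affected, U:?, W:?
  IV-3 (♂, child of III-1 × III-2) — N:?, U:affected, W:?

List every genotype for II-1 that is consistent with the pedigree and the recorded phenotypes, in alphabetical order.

N/I-1 aff ·: Nn|NN
N/I-2 un ·: nn
N/II-1 aff I-1×I-2: Nn
N/II-2 ? ·: nn|Nn|NN
N/III-1 aff II-1×II-2: Nn|NN
N/III-2 ? ·: nn|Nn|NN
N/IV-1 ? III-1×III-2: nn|Nn|NN
N/IV-2 aff III-1×III-2: Nn|NN
N/IV-3 ? III-1×III-2: nn|Nn|NN
⇒ N over [I-1,I-2,II-1,II-2,III-1,III-2,IV-1,IV-2,IV-3]: 220 consistent
U/I-1 aff ·: Uu|UU
U/I-2 un ·: uu
U/II-1 ? I-1×I-2: uu|Uu
U/II-2 aff ·: Uu|UU
U/III-1 aff II-1×II-2: Uu|UU
U/III-2 aff ·: Uu|UU
U/IV-1 ? III-1×III-2: uu|Uu|UU
U/IV-2 ? III-1×III-2: uu|Uu|UU
U/IV-3 aff III-1×III-2: Uu|UU
⇒ U over [I-1,I-2,II-1,II-2,III-1,III-2,IV-1,IV-2,IV-3]: 192 consistent
W/I-1 ? ·: ww|Ww|WW
W/I-2 ? ·: ww|Ww|WW
W/II-1 ? I-1×I-2: ww|Ww|WW
W/II-2 un ·: ww
W/III-1 ? II-1×II-2: ww|Ww
W/III-2 ? ·: ww|Ww
W/IV-1 un III-1×III-2: ww
W/IV-2 ? III-1×III-2: ww|Ww|WW
W/IV-3 ? III-1×III-2: ww|Ww|WW
⇒ W over [I-1,I-2,II-1,II-2,III-1,III-2,IV-1,IV-2,IV-3]: 198 consistent

II-1 ∈ {Nn Uu WW, Nn Uu Ww, Nn Uu ww, Nn uu WW, Nn uu Ww, Nn uu ww}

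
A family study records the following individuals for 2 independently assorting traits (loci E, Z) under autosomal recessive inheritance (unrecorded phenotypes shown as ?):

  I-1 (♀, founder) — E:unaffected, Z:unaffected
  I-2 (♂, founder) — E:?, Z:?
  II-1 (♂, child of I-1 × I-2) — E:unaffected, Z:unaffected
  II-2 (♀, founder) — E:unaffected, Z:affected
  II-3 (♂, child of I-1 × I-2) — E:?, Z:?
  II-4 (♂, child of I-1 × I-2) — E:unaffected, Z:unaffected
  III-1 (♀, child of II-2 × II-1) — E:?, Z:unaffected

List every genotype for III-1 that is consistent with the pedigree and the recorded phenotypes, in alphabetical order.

E/I-1 un ·: EE|Ee
E/I-2 ? ·: EE|Ee|ee
E/II-1 un I-1×I-2: EE|Ee
E/II-2 un ·: EE|Ee
E/II-3 ? I-1×I-2: EE|Ee|ee
E/II-4 un I-1×I-2: EE|Ee
E/III-1 ? II-2×II-1: EE|Ee|ee
⇒ E over [I-1,I-2,II-1,II-2,II-3,II-4,III-1]: 130 consistent
Z/I-1 un ·: ZZ|Zz
Z/I-2 ? ·: ZZ|Zz|zz
Z/II-1 un I-1×I-2: ZZ|Zz
Z/II-2 aff ·: zz
Z/II-3 ? I-1×I-2: ZZ|Zz|zz
Z/II-4 un I-1×I-2: ZZ|Zz
Z/III-1 un II-2×II-1: Zz
⇒ Z over [I-1,I-2,II-1,II-2,II-3,II-4,III-1]: 32 consistent

III-1 ∈ {EE Zz, Ee Zz, ee Zz}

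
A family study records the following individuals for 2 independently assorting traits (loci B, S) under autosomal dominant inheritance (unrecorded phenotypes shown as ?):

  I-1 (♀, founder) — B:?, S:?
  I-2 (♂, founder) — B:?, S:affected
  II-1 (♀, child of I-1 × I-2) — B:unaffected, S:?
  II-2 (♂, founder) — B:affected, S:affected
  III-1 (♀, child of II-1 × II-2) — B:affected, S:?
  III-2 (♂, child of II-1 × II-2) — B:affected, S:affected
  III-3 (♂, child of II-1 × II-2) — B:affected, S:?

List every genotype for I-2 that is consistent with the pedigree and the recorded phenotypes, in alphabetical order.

I-2 ∈ {Bb SS, Bb Ss, bb SS, bb Ss}

B/I-1 ? ·: bb|Bb
B/I-2 ? ·: bb|Bb
B/II-1 un I-1×I-2: bb
B/II-2 aff ·: Bb|BB
B/III-1 aff II-1×II-2: Bb
B/III-2 aff II-1×II-2: Bb
B/III-3 aff II-1×II-2: Bb
⇒ B over [I-1,I-2,II-1,II-2,III-1,III-2,III-3]: 8 consistent
S/I-1 ? ·: ss|Ss|SS
S/I-2 aff ·: Ss|SS
S/II-1 ? I-1×I-2: ss|Ss|SS
S/II-2 aff ·: Ss|SS
S/III-1 ? II-1×II-2: ss|Ss|SS
S/III-2 aff II-1×II-2: Ss|SS
S/III-3 ? II-1×II-2: ss|Ss|SS
⇒ S over [I-1,I-2,II-1,II-2,III-1,III-2,III-3]: 176 consistent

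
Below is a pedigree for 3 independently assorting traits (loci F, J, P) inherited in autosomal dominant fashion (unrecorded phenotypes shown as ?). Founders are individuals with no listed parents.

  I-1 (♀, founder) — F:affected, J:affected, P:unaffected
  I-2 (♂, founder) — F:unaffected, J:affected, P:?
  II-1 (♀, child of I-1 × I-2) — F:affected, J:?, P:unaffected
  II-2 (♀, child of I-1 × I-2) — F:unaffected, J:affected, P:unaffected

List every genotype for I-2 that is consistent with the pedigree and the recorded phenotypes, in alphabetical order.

F/I-1 aff ·: Ff
F/I-2 un ·: ff
F/II-1 aff I-1×I-2: Ff
F/II-2 un I-1×I-2: ff
⇒ F over [I-1,I-2,II-1,II-2]: 1 consistent
J/I-1 aff ·: Jj|JJ
J/I-2 aff ·: Jj|JJ
J/II-1 ? I-1×I-2: jj|Jj|JJ
J/II-2 aff I-1×I-2: Jj|JJ
⇒ J over [I-1,I-2,II-1,II-2]: 15 consistent
P/I-1 un ·: pp
P/I-2 ? ·: pp|Pp
P/II-1 un I-1×I-2: pp
P/II-2 un I-1×I-2: pp
⇒ P over [I-1,I-2,II-1,II-2]: 2 consistent

I-2 ∈ {ff JJ Pp, ff JJ pp, ff Jj Pp, ff Jj pp}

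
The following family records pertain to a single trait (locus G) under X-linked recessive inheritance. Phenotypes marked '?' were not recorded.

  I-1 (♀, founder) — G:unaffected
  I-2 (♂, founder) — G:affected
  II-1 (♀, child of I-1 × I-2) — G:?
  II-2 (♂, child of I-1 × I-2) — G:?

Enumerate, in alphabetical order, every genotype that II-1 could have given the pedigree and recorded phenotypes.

II-1 ∈ {X^GX^g, X^gX^g}

G/I-1 un ·: X^GX^G|X^GX^g
G/I-2 aff ·: X^gY
G/II-1 ? I-1×I-2: X^GX^g|X^gX^g
G/II-2 ? I-1×I-2: X^GY|X^gY
⇒ G over [I-1,I-2,II-1,II-2]: 5 consistent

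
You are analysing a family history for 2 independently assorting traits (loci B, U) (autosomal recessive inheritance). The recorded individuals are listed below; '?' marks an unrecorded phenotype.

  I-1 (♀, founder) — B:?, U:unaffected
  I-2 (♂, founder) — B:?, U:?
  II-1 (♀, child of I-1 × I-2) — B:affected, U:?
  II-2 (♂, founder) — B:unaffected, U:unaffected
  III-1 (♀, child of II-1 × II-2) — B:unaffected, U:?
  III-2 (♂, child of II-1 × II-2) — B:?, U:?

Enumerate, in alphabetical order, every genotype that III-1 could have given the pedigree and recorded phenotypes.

III-1 ∈ {Bb UU, Bb Uu, Bb uu}

B/I-1 ? ·: Bb|bb
B/I-2 ? ·: Bb|bb
B/II-1 aff I-1×I-2: bb
B/II-2 un ·: BB|Bb
B/III-1 un II-1×II-2: Bb
B/III-2 ? II-1×II-2: Bb|bb
⇒ B over [I-1,I-2,II-1,II-2,III-1,III-2]: 12 consistent
U/I-1 un ·: UU|Uu
U/I-2 ? ·: UU|Uu|uu
U/II-1 ? I-1×I-2: UU|Uu|uu
U/II-2 un ·: UU|Uu
U/III-1 ? II-1×II-2: UU|Uu|uu
U/III-2 ? II-1×II-2: UU|Uu|uu
⇒ U over [I-1,I-2,II-1,II-2,III-1,III-2]: 95 consistent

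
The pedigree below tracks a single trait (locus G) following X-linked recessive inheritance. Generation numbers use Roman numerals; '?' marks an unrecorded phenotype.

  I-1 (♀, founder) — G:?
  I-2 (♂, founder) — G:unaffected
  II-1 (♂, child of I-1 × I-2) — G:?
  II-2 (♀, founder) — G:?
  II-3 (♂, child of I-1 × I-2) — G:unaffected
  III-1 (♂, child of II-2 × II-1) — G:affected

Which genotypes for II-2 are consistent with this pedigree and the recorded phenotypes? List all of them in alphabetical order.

II-2 ∈ {X^GX^g, X^gX^g}

G/I-1 ? ·: X^GX^G|X^GX^g
G/I-2 un ·: X^GY
G/II-1 ? I-1×I-2: X^GY|X^gY
G/II-2 ? ·: X^GX^g|X^gX^g
G/II-3 un I-1×I-2: X^GY
G/III-1 aff II-2×II-1: X^gY
⇒ G over [I-1,I-2,II-1,II-2,II-3,III-1]: 6 consistent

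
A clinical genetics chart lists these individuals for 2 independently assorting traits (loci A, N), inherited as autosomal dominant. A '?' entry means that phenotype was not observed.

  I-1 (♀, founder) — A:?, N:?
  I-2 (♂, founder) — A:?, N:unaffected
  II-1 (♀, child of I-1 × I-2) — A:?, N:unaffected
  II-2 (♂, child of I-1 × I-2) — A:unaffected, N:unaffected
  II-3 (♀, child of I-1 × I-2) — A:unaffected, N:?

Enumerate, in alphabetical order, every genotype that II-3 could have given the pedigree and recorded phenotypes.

II-3 ∈ {aa Nn, aa nn}

A/I-1 ? ·: aa|Aa
A/I-2 ? ·: aa|Aa
A/II-1 ? I-1×I-2: aa|Aa|AA
A/II-2 un I-1×I-2: aa
A/II-3 un I-1×I-2: aa
⇒ A over [I-1,I-2,II-1,II-2,II-3]: 8 consistent
N/I-1 ? ·: nn|Nn
N/I-2 un ·: nn
N/II-1 un I-1×I-2: nn
N/II-2 un I-1×I-2: nn
N/II-3 ? I-1×I-2: nn|Nn
⇒ N over [I-1,I-2,II-1,II-2,II-3]: 3 consistent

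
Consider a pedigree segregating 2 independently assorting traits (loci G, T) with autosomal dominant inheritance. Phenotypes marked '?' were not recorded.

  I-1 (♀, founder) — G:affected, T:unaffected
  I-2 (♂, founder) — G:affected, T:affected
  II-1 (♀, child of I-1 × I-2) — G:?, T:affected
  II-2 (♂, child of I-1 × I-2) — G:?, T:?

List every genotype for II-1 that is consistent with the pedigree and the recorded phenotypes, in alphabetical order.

II-1 ∈ {GG Tt, Gg Tt, gg Tt}

G/I-1 aff ·: Gg|GG
G/I-2 aff ·: Gg|GG
G/II-1 ? I-1×I-2: gg|Gg|GG
G/II-2 ? I-1×I-2: gg|Gg|GG
⇒ G over [I-1,I-2,II-1,II-2]: 18 consistent
T/I-1 un ·: tt
T/I-2 aff ·: Tt|TT
T/II-1 aff I-1×I-2: Tt
T/II-2 ? I-1×I-2: tt|Tt
⇒ T over [I-1,I-2,II-1,II-2]: 3 consistent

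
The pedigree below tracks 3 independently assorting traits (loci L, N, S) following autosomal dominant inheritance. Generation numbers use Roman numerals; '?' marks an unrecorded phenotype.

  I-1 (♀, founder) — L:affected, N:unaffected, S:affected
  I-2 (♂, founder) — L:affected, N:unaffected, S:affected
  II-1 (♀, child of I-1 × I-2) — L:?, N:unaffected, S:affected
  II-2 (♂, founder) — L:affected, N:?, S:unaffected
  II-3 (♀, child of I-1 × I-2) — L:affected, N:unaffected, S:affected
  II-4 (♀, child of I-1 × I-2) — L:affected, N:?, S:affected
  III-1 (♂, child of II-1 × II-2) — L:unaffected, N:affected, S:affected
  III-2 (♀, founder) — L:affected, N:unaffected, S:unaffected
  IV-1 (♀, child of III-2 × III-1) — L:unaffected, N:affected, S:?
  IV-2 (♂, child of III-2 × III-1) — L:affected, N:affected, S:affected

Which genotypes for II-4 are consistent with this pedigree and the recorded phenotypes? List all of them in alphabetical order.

L/I-1 aff ·: Ll|LL
L/I-2 aff ·: Ll|LL
L/II-1 ? I-1×I-2: ll|Ll
L/II-2 aff ·: Ll
L/II-3 aff I-1×I-2: Ll|LL
L/II-4 aff I-1×I-2: Ll|LL
L/III-1 un II-1×II-2: ll
L/III-2 aff ·: Ll
L/IV-1 un III-2×III-1: ll
L/IV-2 aff III-2×III-1: Ll
⇒ L over [I-1,I-2,II-1,II-2,II-3,II-4,III-1,III-2,IV-1,IV-2]: 16 consistent
N/I-1 un ·: nn
N/I-2 un ·: nn
N/II-1 un I-1×I-2: nn
N/II-2 ? ·: Nn|NN
N/II-3 un I-1×I-2: nn
N/II-4 ? I-1×I-2: nn
N/III-1 aff II-1×II-2: Nn
N/III-2 un ·: nn
N/IV-1 aff III-2×III-1: Nn
N/IV-2 aff III-2×III-1: Nn
⇒ N over [I-1,I-2,II-1,II-2,II-3,II-4,III-1,III-2,IV-1,IV-2]: 2 consistent
S/I-1 aff ·: Ss|SS
S/I-2 aff ·: Ss|SS
S/II-1 aff I-1×I-2: Ss|SS
S/II-2 un ·: ss
S/II-3 aff I-1×I-2: Ss|SS
S/II-4 aff I-1×I-2: Ss|SS
S/III-1 aff II-1×II-2: Ss
S/III-2 un ·: ss
S/IV-1 ? III-2×III-1: ss|Ss
S/IV-2 aff III-2×III-1: Ss
⇒ S over [I-1,I-2,II-1,II-2,II-3,II-4,III-1,III-2,IV-1,IV-2]: 50 consistent

II-4 ∈ {LL nn SS, LL nn Ss, Ll nn SS, Ll nn Ss}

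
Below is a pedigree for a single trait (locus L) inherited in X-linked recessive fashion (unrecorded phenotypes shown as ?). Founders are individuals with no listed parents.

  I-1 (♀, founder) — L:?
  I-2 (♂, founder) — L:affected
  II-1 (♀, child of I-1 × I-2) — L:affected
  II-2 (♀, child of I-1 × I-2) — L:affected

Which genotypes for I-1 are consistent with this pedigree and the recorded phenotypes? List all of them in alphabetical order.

I-1 ∈ {X^LX^l, X^lX^l}

L/I-1 ? ·: X^LX^l|X^lX^l
L/I-2 aff ·: X^lY
L/II-1 aff I-1×I-2: X^lX^l
L/II-2 aff I-1×I-2: X^lX^l
⇒ L over [I-1,I-2,II-1,II-2]: 2 consistent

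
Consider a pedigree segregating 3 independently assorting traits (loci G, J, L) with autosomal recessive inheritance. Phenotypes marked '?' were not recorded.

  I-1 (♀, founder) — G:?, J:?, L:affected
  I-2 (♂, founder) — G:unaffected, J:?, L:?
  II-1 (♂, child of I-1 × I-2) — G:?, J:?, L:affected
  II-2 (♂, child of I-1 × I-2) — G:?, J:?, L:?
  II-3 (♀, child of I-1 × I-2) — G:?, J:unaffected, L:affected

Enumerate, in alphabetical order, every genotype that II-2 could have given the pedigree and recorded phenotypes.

II-2 ∈ {GG JJ Ll, GG JJ ll, GG Jj Ll, GG Jj ll, GG jj Ll, GG jj ll, Gg JJ Ll, Gg JJ ll, Gg Jj Ll, Gg Jj ll, Gg jj Ll, Gg jj ll, gg JJ Ll, gg JJ ll, gg Jj Ll, gg Jj ll, gg jj Ll, gg jj ll}

G/I-1 ? ·: GG|Gg|gg
G/I-2 un ·: GG|Gg
G/II-1 ? I-1×I-2: GG|Gg|gg
G/II-2 ? I-1×I-2: GG|Gg|gg
G/II-3 ? I-1×I-2: GG|Gg|gg
⇒ G over [I-1,I-2,II-1,II-2,II-3]: 53 consistent
J/I-1 ? ·: JJ|Jj|jj
J/I-2 ? ·: JJ|Jj|jj
J/II-1 ? I-1×I-2: JJ|Jj|jj
J/II-2 ? I-1×I-2: JJ|Jj|jj
J/II-3 un I-1×I-2: JJ|Jj
⇒ J over [I-1,I-2,II-1,II-2,II-3]: 45 consistent
L/I-1 aff ·: ll
L/I-2 ? ·: Ll|ll
L/II-1 aff I-1×I-2: ll
L/II-2 ? I-1×I-2: Ll|ll
L/II-3 aff I-1×I-2: ll
⇒ L over [I-1,I-2,II-1,II-2,II-3]: 3 consistent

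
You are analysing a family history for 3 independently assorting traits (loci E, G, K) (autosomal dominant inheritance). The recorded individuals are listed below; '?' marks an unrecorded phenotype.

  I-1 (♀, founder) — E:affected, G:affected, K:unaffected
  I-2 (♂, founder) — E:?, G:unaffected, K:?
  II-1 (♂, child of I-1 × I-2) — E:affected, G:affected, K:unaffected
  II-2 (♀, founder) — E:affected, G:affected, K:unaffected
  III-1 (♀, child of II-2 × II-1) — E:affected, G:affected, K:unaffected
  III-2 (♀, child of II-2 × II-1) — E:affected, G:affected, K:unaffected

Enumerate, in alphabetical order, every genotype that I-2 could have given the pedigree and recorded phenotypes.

E/I-1 aff ·: Ee|EE
E/I-2 ? ·: ee|Ee|EE
E/II-1 aff I-1×I-2: Ee|EE
E/II-2 aff ·: Ee|EE
E/III-1 aff II-2×II-1: Ee|EE
E/III-2 aff II-2×II-1: Ee|EE
⇒ E over [I-1,I-2,II-1,II-2,III-1,III-2]: 60 consistent
G/I-1 aff ·: Gg|GG
G/I-2 un ·: gg
G/II-1 aff I-1×I-2: Gg
G/II-2 aff ·: Gg|GG
G/III-1 aff II-2×II-1: Gg|GG
G/III-2 aff II-2×II-1: Gg|GG
⇒ G over [I-1,I-2,II-1,II-2,III-1,III-2]: 16 consistent
K/I-1 un ·: kk
K/I-2 ? ·: kk|Kk
K/II-1 un I-1×I-2: kk
K/II-2 un ·: kk
K/III-1 un II-2×II-1: kk
K/III-2 un II-2×II-1: kk
⇒ K over [I-1,I-2,II-1,II-2,III-1,III-2]: 2 consistent

I-2 ∈ {EE gg Kk, EE gg kk, Ee gg Kk, Ee gg kk, ee gg Kk, ee gg kk}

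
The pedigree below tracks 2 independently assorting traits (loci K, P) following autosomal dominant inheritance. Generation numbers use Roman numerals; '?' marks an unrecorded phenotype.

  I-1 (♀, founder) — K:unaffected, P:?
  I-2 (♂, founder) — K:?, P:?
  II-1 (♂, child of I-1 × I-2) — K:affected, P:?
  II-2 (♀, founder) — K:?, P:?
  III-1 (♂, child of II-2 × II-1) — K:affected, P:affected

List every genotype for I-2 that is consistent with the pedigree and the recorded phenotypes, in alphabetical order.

K/I-1 un ·: kk
K/I-2 ? ·: Kk|KK
K/II-1 aff I-1×I-2: Kk
K/II-2 ? ·: kk|Kk|KK
K/III-1 aff II-2×II-1: Kk|KK
⇒ K over [I-1,I-2,II-1,II-2,III-1]: 10 consistent
P/I-1 ? ·: pp|Pp|PP
P/I-2 ? ·: pp|Pp|PP
P/II-1 ? I-1×I-2: pp|Pp|PP
P/II-2 ? ·: pp|Pp|PP
P/III-1 aff II-2×II-1: Pp|PP
⇒ P over [I-1,I-2,II-1,II-2,III-1]: 59 consistent

I-2 ∈ {KK PP, KK Pp, KK pp, Kk PP, Kk Pp, Kk pp}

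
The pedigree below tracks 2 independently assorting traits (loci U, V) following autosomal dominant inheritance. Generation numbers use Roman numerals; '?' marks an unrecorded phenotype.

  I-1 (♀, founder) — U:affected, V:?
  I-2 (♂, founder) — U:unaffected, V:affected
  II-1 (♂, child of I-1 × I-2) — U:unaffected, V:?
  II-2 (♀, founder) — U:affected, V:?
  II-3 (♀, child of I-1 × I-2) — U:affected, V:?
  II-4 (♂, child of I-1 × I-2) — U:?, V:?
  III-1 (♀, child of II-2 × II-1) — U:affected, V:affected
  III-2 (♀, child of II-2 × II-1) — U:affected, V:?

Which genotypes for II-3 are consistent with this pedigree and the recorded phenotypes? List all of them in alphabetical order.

II-3 ∈ {Uu VV, Uu Vv, Uu vv}

U/I-1 aff ·: Uu
U/I-2 un ·: uu
U/II-1 un I-1×I-2: uu
U/II-2 aff ·: Uu|UU
U/II-3 aff I-1×I-2: Uu
U/II-4 ? I-1×I-2: uu|Uu
U/III-1 aff II-2×II-1: Uu
U/III-2 aff II-2×II-1: Uu
⇒ U over [I-1,I-2,II-1,II-2,II-3,II-4,III-1,III-2]: 4 consistent
V/I-1 ? ·: vv|Vv|VV
V/I-2 aff ·: Vv|VV
V/II-1 ? I-1×I-2: vv|Vv|VV
V/II-2 ? ·: vv|Vv|VV
V/II-3 ? I-1×I-2: vv|Vv|VV
V/II-4 ? I-1×I-2: vv|Vv|VV
V/III-1 aff II-2×II-1: Vv|VV
V/III-2 ? II-2×II-1: vv|Vv|VV
⇒ V over [I-1,I-2,II-1,II-2,II-3,II-4,III-1,III-2]: 411 consistent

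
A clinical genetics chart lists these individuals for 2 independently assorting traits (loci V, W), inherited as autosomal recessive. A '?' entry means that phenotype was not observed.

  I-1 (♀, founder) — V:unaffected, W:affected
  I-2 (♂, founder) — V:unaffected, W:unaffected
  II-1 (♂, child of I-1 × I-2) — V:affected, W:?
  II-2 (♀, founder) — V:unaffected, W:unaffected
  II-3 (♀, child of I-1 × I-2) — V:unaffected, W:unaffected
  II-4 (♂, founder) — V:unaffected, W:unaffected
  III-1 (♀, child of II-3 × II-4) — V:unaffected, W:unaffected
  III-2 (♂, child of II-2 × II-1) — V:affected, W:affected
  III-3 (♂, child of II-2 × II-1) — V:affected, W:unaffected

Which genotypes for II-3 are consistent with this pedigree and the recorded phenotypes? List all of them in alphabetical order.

V/I-1 un ·: Vv
V/I-2 un ·: Vv
V/II-1 aff I-1×I-2: vv
V/II-2 un ·: Vv
V/II-3 un I-1×I-2: VV|Vv
V/II-4 un ·: VV|Vv
V/III-1 un II-3×II-4: VV|Vv
V/III-2 aff II-2×II-1: vv
V/III-3 aff II-2×II-1: vv
⇒ V over [I-1,I-2,II-1,II-2,II-3,II-4,III-1,III-2,III-3]: 7 consistent
W/I-1 aff ·: ww
W/I-2 un ·: WW|Ww
W/II-1 ? I-1×I-2: Ww|ww
W/II-2 un ·: Ww
W/II-3 un I-1×I-2: Ww
W/II-4 un ·: WW|Ww
W/III-1 un II-3×II-4: WW|Ww
W/III-2 aff II-2×II-1: ww
W/III-3 un II-2×II-1: WW|Ww
⇒ W over [I-1,I-2,II-1,II-2,II-3,II-4,III-1,III-2,III-3]: 20 consistent

II-3 ∈ {VV Ww, Vv Ww}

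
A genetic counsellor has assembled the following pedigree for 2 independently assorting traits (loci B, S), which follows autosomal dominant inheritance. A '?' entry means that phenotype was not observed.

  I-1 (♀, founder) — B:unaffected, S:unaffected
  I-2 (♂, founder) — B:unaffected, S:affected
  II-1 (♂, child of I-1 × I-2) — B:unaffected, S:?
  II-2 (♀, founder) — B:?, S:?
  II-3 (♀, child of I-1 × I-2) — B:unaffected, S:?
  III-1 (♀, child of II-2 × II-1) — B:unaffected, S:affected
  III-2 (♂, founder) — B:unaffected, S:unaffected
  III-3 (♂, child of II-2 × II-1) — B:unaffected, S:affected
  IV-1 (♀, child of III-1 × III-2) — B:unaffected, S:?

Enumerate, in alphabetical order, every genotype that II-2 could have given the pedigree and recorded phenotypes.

B/I-1 un ·: bb
B/I-2 un ·: bb
B/II-1 un I-1×I-2: bb
B/II-2 ? ·: bb|Bb
B/II-3 un I-1×I-2: bb
B/III-1 un II-2×II-1: bb
B/III-2 un ·: bb
B/III-3 un II-2×II-1: bb
B/IV-1 un III-1×III-2: bb
⇒ B over [I-1,I-2,II-1,II-2,II-3,III-1,III-2,III-3,IV-1]: 2 consistent
S/I-1 un ·: ss
S/I-2 aff ·: Ss|SS
S/II-1 ? I-1×I-2: ss|Ss
S/II-2 ? ·: ss|Ss|SS
S/II-3 ? I-1×I-2: ss|Ss
S/III-1 aff II-2×II-1: Ss|SS
S/III-2 un ·: ss
S/III-3 aff II-2×II-1: Ss|SS
S/IV-1 ? III-1×III-2: ss|Ss
⇒ S over [I-1,I-2,II-1,II-2,II-3,III-1,III-2,III-3,IV-1]: 50 consistent

II-2 ∈ {Bb SS, Bb Ss, Bb ss, bb SS, bb Ss, bb ss}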